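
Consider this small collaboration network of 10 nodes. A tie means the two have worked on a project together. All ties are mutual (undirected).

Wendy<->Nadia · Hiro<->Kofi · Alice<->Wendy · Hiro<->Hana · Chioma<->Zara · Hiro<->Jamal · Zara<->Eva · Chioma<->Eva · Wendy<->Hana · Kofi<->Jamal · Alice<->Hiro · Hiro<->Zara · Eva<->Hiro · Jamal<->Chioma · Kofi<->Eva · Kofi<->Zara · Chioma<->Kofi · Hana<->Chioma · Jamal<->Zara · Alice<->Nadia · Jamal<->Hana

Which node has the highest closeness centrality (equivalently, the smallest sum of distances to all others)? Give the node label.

Farness (sum of distances to all others) for each node — Alice:16, Chioma:15, Eva:16, Hana:14, Hiro:12, Jamal:14, Kofi:15, Nadia:21, Wendy:18, Zara:15.
The smallest farness is 12, for Hiro, so Hiro has the highest closeness.

Hiro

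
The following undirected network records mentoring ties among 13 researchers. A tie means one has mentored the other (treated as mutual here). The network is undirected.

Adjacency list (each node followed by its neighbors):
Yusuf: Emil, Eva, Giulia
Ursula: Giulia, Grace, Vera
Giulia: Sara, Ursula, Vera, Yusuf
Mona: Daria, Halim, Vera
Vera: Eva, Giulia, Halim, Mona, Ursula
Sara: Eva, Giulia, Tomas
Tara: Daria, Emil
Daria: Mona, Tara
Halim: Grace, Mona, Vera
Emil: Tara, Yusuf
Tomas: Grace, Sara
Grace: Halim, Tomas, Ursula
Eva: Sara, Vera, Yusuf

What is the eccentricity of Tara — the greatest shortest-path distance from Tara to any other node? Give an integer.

Distances from Tara: Daria:1, Emil:1, Eva:3, Giulia:3, Grace:4, Halim:3, Mona:2, Sara:4, Tomas:5, Ursula:4, Vera:3, Yusuf:2.
The largest is 5 (to Tomas), so the eccentricity of Tara is 5.

5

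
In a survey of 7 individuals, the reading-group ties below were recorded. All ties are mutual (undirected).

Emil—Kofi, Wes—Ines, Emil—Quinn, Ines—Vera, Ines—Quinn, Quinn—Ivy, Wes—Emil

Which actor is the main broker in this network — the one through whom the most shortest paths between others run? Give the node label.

Unnormalized betweenness of each node: Emil:6, Ines:6, Ivy:0, Kofi:0, Quinn:7, Vera:0, Wes:2.
Quinn has the largest value, 7, making it the main broker — the node through which the most shortest paths run.

Quinn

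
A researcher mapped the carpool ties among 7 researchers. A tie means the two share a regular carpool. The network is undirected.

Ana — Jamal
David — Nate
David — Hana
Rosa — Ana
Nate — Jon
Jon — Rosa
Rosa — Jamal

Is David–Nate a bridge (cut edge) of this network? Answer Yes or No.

Yes

Without the David–Nate edge there is no alternate route between David and Nate, so the network disconnects. It is a bridge.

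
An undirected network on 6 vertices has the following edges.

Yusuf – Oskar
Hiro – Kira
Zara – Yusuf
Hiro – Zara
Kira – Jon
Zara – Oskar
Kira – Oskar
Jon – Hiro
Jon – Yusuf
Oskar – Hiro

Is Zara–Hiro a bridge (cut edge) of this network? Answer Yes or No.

Even without that edge, Zara still reaches Hiro via Zara – Oskar – Hiro, so the network stays connected. Not a bridge.

No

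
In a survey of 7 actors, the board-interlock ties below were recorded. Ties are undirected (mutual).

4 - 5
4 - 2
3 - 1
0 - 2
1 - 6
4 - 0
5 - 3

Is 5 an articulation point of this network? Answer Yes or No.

Yes

Removing 5 leaves {0, 2, and 4} with no path to {1, 3, and 6}, so the network splits into 2 components. 5 is a cut vertex.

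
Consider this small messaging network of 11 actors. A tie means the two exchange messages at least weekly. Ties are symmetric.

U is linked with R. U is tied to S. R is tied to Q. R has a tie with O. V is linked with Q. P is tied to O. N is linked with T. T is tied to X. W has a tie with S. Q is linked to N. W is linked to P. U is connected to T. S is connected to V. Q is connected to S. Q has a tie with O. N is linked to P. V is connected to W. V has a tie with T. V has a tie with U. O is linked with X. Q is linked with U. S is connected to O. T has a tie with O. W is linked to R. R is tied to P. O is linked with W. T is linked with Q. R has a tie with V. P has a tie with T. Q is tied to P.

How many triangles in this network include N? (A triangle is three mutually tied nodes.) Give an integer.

3

N's neighbors: P, Q, and T.
Neighbor pairs that are themselves tied: N–P–Q; N–P–T; N–Q–T. Each forms one triangle with N, for 3 in total.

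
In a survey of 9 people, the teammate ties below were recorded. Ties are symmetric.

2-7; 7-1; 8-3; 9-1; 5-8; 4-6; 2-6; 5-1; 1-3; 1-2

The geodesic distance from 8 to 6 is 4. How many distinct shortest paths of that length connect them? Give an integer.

2

The shortest distance is 4. The length-4 paths are: 8–5–1–2–6; 8–3–1–2–6.
That gives 2 distinct shortest paths.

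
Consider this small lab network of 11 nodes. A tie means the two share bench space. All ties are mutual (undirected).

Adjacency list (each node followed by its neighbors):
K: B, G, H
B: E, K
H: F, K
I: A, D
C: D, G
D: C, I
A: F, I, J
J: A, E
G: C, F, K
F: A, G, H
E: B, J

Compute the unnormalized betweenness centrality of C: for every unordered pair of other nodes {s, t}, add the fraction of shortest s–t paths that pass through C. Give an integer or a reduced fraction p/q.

5

Pairs whose geodesics pass through C — I–G: 1/2; I–K: 1/3; D–G: 1; D–F: 1/2; D–H: 2/3; D–K: 1; D–B: 1.
All other pairs contribute 0.
Summing the contributions gives betweenness(C) = 5.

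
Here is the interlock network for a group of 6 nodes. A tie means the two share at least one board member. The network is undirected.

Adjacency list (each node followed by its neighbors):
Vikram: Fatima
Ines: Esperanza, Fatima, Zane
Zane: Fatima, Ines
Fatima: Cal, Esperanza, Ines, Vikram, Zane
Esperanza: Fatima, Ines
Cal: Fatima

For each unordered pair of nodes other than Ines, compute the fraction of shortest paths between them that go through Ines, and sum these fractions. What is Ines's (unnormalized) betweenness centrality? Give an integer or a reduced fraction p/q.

Pairs whose geodesics pass through Ines — Esperanza–Zane: 1/2.
All other pairs contribute 0.
Summing the contributions gives betweenness(Ines) = 1/2.

1/2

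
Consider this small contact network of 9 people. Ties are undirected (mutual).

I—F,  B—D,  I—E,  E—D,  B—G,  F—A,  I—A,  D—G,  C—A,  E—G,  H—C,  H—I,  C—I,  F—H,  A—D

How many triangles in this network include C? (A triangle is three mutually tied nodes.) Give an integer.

2

C's neighbors: A, H, and I.
Neighbor pairs that are themselves tied: C–A–I; C–H–I. Each forms one triangle with C, for 2 in total.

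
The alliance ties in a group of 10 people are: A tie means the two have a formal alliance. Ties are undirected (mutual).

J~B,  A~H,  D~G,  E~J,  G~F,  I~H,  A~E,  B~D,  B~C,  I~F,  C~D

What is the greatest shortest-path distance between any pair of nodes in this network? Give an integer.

Eccentricity of each node (its greatest distance to any other): A:4, B:4, C:5, D:4, E:4, F:4, G:4, H:5, I:4, J:4.
The maximum eccentricity is 5, realized for instance by the pair C–H via C – B – J – E – A – H. So the diameter is 5.

5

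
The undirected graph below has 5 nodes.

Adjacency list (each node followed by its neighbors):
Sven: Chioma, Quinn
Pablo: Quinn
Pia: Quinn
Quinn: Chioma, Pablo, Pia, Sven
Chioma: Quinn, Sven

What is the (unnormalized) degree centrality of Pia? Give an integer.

Pia is directly tied to Quinn. That is 1 neighbor, so the degree of Pia is 1.

1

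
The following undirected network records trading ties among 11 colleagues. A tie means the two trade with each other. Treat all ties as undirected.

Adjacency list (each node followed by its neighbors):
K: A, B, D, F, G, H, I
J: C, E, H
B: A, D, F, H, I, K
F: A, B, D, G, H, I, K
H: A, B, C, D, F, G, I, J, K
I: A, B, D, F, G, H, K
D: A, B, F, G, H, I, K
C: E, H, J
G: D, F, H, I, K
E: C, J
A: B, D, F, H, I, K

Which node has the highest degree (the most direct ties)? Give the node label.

H

Degrees — A:6, B:6, C:3, D:7, E:2, F:7, G:5, H:9, I:7, J:3, K:7.
The maximum is 9, attained only by H.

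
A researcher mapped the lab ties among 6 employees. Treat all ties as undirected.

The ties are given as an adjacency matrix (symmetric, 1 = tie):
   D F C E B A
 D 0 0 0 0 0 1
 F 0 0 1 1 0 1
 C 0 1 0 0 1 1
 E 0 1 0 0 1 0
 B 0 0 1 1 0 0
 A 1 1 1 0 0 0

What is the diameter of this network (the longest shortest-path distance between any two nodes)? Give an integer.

3

Eccentricity of each node (its greatest distance to any other): A:2, B:3, C:2, D:3, E:3, F:2.
The maximum eccentricity is 3, realized for instance by the pair D–E via D – A – F – E. So the diameter is 3.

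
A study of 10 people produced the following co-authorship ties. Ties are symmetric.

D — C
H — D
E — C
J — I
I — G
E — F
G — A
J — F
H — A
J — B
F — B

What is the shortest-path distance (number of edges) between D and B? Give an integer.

4

One shortest route is D – C – E – F – B, which uses 4 edges, and at distance 3 from D we only reach {F, G}, which does not include B. So d(D,B) = 4.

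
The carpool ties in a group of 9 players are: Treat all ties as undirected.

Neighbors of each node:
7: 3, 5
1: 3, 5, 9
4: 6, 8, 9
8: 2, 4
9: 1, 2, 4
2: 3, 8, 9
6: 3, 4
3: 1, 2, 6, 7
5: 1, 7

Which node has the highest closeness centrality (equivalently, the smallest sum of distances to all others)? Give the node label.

3

Farness (sum of distances to all others) for each node — 1:14, 2:14, 3:12, 4:15, 5:19, 6:15, 7:17, 8:18, 9:14.
The smallest farness is 12, for 3, so 3 has the highest closeness.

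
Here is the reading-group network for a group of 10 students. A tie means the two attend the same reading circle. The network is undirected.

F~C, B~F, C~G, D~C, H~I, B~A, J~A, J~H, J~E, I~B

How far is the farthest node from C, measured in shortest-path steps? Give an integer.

Distances from C: A:3, B:2, D:1, E:5, F:1, G:1, H:4, I:3, J:4.
The largest is 5 (to E), so the eccentricity of C is 5.

5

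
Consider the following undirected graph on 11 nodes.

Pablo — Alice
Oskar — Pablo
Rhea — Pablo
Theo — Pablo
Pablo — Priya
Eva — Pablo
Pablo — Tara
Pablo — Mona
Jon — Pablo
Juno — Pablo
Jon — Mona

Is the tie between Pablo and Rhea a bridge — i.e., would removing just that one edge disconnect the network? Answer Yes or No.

Yes

Without the Pablo–Rhea edge there is no alternate route between Pablo and Rhea, so the network disconnects. It is a bridge.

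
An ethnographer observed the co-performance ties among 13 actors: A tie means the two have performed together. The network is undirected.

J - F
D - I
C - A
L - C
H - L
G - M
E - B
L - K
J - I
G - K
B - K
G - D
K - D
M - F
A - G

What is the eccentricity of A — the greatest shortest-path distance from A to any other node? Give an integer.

Distances from A: B:3, C:1, D:2, E:4, F:3, G:1, H:3, I:3, J:4, K:2, L:2, M:2.
The largest is 4 (to J and E), so the eccentricity of A is 4.

4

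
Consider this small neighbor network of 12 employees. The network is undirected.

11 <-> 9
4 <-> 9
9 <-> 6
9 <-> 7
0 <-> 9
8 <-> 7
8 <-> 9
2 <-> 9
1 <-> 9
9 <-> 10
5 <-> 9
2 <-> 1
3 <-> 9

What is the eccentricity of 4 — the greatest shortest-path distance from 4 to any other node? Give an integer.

2

Distances from 4: 0:2, 1:2, 2:2, 3:2, 5:2, 6:2, 7:2, 8:2, 9:1, 10:2, 11:2.
The largest is 2 (to 6, 2, 5, 11, 10, 1, 7, 0, 8, and 3), so the eccentricity of 4 is 2.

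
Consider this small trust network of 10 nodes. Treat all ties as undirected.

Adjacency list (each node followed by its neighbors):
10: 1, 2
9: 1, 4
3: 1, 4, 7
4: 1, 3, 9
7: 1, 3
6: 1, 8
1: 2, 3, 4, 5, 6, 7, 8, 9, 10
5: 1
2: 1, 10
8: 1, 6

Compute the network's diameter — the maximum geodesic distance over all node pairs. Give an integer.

2

Eccentricity of each node (its greatest distance to any other): 1:1, 2:2, 3:2, 4:2, 5:2, 6:2, 7:2, 8:2, 9:2, 10:2.
The maximum eccentricity is 2, realized for instance by the pair 8–5 via 8 – 1 – 5. So the diameter is 2.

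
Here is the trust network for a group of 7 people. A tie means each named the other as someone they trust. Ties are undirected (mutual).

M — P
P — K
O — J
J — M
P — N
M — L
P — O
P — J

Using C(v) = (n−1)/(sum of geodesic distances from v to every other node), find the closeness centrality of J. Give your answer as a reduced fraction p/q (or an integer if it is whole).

2/3

Distances from J: K:2, L:2, M:1, N:2, O:1, P:1. Sum = 9.
n = 7, so closeness = 6/9 = 2/3.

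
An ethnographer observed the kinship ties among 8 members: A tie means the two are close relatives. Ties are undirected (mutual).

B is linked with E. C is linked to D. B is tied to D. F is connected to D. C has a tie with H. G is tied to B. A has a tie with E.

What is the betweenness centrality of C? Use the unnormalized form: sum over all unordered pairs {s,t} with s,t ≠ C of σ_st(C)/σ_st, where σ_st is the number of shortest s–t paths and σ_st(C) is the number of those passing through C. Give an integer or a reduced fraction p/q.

6

Pairs whose geodesics pass through C — E–H: 1; D–H: 1; H–G: 1; H–B: 1; H–F: 1; H–A: 1.
All other pairs contribute 0.
Summing the contributions gives betweenness(C) = 6.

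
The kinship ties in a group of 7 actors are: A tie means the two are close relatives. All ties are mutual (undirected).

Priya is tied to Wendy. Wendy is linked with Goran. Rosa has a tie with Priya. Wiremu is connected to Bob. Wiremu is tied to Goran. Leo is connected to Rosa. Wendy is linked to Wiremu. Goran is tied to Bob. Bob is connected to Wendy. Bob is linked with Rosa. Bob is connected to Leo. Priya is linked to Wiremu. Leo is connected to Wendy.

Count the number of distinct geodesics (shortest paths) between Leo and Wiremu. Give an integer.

2

The shortest distance is 2. The length-2 paths are: Leo–Bob–Wiremu; Leo–Wendy–Wiremu.
That gives 2 distinct shortest paths.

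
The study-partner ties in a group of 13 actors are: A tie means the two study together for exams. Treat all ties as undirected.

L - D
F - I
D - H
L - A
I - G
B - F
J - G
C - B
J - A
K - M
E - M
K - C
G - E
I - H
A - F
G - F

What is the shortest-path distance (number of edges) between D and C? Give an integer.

One shortest route is D – L – A – F – B – C, which uses 5 edges, and at distance 4 from D we only reach {B, E}, which does not include C. So d(D,C) = 5.

5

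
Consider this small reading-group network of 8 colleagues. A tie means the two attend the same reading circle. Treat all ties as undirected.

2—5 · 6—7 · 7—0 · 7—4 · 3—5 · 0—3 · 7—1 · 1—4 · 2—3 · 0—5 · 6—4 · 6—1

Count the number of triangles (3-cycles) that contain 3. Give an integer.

3's neighbors: 0, 2, and 5.
Neighbor pairs that are themselves tied: 3–0–5; 3–2–5. Each forms one triangle with 3, for 2 in total.

2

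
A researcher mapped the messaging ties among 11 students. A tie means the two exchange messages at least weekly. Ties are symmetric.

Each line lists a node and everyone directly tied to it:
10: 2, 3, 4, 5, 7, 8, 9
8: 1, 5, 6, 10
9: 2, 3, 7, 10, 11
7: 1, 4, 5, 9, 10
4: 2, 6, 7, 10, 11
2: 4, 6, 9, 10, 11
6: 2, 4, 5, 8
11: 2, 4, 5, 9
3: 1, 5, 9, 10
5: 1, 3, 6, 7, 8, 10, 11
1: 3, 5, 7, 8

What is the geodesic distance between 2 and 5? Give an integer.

One shortest route is 2 – 11 – 5, which uses 2 edges, and 2 and 5 are not directly tied, so nothing shorter exists. So d(2,5) = 2.

2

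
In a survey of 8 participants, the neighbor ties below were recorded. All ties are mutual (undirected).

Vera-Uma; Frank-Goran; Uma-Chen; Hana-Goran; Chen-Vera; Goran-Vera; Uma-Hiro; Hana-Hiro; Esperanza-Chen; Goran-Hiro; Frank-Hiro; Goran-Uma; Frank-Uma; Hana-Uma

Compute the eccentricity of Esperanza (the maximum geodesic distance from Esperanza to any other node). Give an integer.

Distances from Esperanza: Chen:1, Frank:3, Goran:3, Hana:3, Hiro:3, Uma:2, Vera:2.
The largest is 3 (to Goran, Hana, Frank, and Hiro), so the eccentricity of Esperanza is 3.

3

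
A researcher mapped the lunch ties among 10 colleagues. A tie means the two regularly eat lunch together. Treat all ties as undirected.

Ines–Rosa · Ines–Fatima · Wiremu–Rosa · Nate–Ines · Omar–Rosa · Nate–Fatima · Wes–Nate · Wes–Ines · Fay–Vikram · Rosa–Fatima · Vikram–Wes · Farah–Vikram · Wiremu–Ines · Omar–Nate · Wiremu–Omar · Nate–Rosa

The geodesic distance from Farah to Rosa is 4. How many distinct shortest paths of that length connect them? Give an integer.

2

The shortest distance is 4. The length-4 paths are: Farah–Vikram–Wes–Nate–Rosa; Farah–Vikram–Wes–Ines–Rosa.
That gives 2 distinct shortest paths.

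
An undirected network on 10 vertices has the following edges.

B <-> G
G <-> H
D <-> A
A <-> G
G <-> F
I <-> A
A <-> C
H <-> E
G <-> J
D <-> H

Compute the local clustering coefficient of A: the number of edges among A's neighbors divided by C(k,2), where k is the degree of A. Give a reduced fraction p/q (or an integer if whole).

0

A's neighbors: C, D, G, and I (k = 4).
Possible neighbor pairs: C(4,2) = 6. Edges among them: none → e = 0.
Clustering(A) = 0/6 = 0.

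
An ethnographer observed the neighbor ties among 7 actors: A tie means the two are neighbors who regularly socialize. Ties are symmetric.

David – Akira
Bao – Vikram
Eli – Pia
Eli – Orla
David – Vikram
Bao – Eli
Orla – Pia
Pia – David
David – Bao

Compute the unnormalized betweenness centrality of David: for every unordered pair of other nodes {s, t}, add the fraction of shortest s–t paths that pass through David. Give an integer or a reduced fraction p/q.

7

Pairs whose geodesics pass through David — Akira–Vikram: 1; Akira–Pia: 1; Akira–Bao: 1; Akira–Eli: 2/2; Akira–Orla: 1; Vikram–Pia: 1; Vikram–Orla: 1/2; Pia–Bao: 1/2.
All other pairs contribute 0.
Summing the contributions gives betweenness(David) = 7.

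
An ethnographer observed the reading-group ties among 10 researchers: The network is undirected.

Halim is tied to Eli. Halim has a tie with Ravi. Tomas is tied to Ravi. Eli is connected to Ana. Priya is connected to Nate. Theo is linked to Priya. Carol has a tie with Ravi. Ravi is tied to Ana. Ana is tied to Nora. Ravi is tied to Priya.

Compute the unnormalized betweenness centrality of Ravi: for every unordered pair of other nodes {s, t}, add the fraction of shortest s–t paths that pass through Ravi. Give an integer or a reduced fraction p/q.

Pairs whose geodesics pass through Ravi — Nate–Ana: 1; Nate–Halim: 1; Nate–Nora: 1; Nate–Eli: 2/2; Nate–Tomas: 1; Nate–Carol: 1; Theo–Ana: 1; Theo–Halim: 1; Theo–Nora: 1; Theo–Eli: 2/2; Theo–Tomas: 1; Theo–Carol: 1; Ana–Halim: 1/2; Ana–Tomas: 1 … (+15 more pairs).
All other pairs contribute 0.
Summing the contributions gives betweenness(Ravi) = 28.

28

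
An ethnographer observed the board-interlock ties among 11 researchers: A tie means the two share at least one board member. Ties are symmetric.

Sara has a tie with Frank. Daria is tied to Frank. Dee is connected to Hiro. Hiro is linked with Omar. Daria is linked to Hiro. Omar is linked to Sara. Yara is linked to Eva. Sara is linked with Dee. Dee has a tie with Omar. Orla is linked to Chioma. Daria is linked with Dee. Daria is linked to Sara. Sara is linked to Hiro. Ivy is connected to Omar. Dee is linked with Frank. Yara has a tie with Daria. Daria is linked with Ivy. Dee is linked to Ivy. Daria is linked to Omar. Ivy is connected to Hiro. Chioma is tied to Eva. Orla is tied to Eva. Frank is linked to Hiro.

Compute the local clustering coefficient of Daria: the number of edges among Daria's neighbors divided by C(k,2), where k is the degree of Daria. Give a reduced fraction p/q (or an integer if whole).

Daria's neighbors: Dee, Frank, Hiro, Ivy, Omar, Sara, and Yara (k = 7).
Possible neighbor pairs: C(7,2) = 21. Edges among them: Dee–Frank, Dee–Hiro, Dee–Ivy, Dee–Omar, Dee–Sara, Frank–Hiro, Frank–Sara, Hiro–Ivy, Hiro–Omar, Hiro–Sara, Ivy–Omar, Omar–Sara → e = 12.
Clustering(Daria) = 12/21 = 4/7.

4/7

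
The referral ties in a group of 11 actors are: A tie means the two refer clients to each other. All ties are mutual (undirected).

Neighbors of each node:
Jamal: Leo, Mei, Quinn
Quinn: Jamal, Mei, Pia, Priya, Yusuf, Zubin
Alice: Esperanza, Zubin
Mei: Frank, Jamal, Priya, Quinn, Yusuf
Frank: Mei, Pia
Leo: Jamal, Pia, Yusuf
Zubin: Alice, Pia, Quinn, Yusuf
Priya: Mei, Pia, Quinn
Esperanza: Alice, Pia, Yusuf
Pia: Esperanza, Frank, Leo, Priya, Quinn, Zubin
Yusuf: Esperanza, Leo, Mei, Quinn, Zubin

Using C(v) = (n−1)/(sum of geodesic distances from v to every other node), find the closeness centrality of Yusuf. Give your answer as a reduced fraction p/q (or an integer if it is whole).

Distances from Yusuf: Alice:2, Esperanza:1, Frank:2, Jamal:2, Leo:1, Mei:1, Pia:2, Priya:2, Quinn:1, Zubin:1. Sum = 15.
n = 11, so closeness = 10/15 = 2/3.

2/3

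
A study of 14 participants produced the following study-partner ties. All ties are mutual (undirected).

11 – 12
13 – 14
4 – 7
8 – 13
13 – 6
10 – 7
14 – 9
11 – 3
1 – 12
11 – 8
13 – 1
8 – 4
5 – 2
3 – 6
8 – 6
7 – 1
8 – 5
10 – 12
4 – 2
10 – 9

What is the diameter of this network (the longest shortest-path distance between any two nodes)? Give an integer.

Eccentricity of each node (its greatest distance to any other): 1:3, 2:4, 3:4, 4:3, 5:4, 6:4, 7:4, 8:3, 9:4, 10:4, 11:3, 12:4, 13:3, 14:4.
The maximum eccentricity is 4, realized for instance by the pair 6–10 via 6 – 13 – 1 – 7 – 10. So the diameter is 4.

4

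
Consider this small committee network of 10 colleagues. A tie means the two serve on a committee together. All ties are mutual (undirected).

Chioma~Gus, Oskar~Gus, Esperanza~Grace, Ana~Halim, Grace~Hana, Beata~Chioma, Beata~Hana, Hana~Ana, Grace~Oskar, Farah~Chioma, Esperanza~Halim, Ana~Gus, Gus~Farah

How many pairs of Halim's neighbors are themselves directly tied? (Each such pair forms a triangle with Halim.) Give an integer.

0

Halim's neighbors are Ana and Esperanza, but none of them are tied to each other, so no triangle contains Halim.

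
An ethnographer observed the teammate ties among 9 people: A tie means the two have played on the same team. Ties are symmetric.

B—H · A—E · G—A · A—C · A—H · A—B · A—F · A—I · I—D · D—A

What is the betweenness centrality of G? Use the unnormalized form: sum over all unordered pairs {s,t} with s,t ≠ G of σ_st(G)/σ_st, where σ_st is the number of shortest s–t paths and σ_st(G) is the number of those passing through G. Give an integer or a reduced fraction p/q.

0

No shortest path between any pair of other nodes passes through G.
Summing the contributions gives betweenness(G) = 0.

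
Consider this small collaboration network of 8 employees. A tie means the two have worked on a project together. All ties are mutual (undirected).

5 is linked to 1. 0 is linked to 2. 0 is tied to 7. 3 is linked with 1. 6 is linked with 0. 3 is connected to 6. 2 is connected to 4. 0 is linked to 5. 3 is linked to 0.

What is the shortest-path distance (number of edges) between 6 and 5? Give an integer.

2

One shortest route is 6 – 0 – 5, which uses 2 edges, and 6 and 5 are not directly tied, so nothing shorter exists. So d(6,5) = 2.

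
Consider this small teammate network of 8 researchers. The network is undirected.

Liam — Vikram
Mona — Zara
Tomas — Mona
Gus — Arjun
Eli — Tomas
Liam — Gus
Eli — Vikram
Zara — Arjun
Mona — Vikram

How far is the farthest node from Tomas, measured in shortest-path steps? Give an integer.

4

Distances from Tomas: Arjun:3, Eli:1, Gus:4, Liam:3, Mona:1, Vikram:2, Zara:2.
The largest is 4 (to Gus), so the eccentricity of Tomas is 4.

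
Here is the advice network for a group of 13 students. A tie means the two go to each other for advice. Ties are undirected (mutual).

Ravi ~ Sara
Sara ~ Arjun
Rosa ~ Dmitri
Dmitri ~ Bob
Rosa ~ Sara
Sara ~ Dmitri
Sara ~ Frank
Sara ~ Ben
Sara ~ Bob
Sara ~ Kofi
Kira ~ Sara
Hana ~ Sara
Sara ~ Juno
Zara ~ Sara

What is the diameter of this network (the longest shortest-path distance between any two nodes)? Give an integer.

2

Eccentricity of each node (its greatest distance to any other): Arjun:2, Ben:2, Bob:2, Dmitri:2, Frank:2, Hana:2, Juno:2, Kira:2, Kofi:2, Ravi:2, Rosa:2, Sara:1, Zara:2.
The maximum eccentricity is 2, realized for instance by the pair Frank–Rosa via Frank – Sara – Rosa. So the diameter is 2.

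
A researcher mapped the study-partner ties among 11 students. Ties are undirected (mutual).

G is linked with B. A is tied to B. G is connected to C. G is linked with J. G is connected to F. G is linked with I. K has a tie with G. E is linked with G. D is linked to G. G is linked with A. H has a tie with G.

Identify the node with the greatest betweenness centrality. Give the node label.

Unnormalized betweenness of each node: A:0, B:0, C:0, D:0, E:0, F:0, G:44, H:0, I:0, J:0, K:0.
G has the largest value, 44, making it the main broker — the node through which the most shortest paths run.

G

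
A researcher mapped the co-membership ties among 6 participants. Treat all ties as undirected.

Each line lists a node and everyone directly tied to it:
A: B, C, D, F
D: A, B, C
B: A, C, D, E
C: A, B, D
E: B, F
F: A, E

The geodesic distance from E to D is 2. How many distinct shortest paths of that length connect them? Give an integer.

1

The shortest distance is 2, and the only length-2 path is E–B–D. So there is exactly 1 shortest path.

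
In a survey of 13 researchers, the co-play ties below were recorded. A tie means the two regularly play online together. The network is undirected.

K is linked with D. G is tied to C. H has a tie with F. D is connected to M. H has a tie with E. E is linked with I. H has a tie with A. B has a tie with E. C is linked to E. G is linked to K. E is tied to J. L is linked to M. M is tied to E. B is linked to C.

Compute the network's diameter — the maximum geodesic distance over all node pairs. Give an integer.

Eccentricity of each node (its greatest distance to any other): A:5, B:3, C:3, D:4, E:3, F:5, G:4, H:4, I:4, J:4, K:5, L:4, M:3.
The maximum eccentricity is 5, realized for instance by the pair F–K via F – H – E – M – D – K. So the diameter is 5.

5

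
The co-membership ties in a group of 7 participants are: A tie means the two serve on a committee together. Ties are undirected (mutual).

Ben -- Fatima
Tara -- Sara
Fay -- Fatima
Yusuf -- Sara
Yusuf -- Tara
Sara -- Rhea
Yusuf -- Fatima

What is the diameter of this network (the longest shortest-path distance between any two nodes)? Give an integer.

4

Eccentricity of each node (its greatest distance to any other): Ben:4, Fatima:3, Fay:4, Rhea:4, Sara:3, Tara:3, Yusuf:2.
The maximum eccentricity is 4, realized for instance by the pair Fay–Rhea via Fay – Fatima – Yusuf – Sara – Rhea. So the diameter is 4.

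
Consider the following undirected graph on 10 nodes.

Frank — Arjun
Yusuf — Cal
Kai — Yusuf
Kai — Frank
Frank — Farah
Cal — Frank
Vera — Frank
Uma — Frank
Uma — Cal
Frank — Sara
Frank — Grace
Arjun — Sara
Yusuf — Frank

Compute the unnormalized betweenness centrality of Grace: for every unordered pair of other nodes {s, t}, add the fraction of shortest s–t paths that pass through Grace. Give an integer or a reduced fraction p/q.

No shortest path between any pair of other nodes passes through Grace.
Summing the contributions gives betweenness(Grace) = 0.

0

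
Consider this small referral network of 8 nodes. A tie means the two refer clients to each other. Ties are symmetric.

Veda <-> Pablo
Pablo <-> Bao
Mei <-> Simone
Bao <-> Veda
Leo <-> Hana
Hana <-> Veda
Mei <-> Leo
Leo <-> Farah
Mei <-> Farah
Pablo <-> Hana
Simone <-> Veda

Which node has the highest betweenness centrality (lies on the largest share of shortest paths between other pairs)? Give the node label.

Veda

Unnormalized betweenness of each node: Bao:0, Farah:0, Hana:17/3, Leo:14/3, Mei:17/6, Pablo:4/3, Simone:10/3, Veda:37/6.
Veda has the largest value, 37/6, making it the main broker — the node through which the most shortest paths run.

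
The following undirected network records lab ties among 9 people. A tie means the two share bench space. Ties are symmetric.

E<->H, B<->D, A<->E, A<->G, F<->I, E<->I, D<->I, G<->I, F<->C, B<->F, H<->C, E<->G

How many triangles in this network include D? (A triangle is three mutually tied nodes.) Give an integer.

0

D's neighbors are B and I, but none of them are tied to each other, so no triangle contains D.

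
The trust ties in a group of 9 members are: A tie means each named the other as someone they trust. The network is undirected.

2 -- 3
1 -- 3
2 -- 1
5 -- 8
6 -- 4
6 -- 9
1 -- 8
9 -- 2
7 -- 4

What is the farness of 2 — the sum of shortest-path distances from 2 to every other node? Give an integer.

Distances from 2: 1:1, 3:1, 4:3, 5:3, 6:2, 7:4, 8:2, 9:1.
Sum = 1 + 1 + 3 + 3 + 2 + 4 + 2 + 1 = 17.

17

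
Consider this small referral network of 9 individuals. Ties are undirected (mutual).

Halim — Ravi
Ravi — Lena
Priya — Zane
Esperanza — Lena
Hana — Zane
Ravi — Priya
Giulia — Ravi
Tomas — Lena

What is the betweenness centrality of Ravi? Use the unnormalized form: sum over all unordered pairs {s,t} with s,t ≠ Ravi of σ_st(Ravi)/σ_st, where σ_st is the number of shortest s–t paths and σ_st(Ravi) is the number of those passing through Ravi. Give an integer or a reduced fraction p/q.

22

Pairs whose geodesics pass through Ravi — Zane–Esperanza: 1; Zane–Halim: 1; Zane–Lena: 1; Zane–Giulia: 1; Zane–Tomas: 1; Esperanza–Halim: 1; Esperanza–Hana: 1; Esperanza–Giulia: 1; Esperanza–Priya: 1; Halim–Hana: 1; Halim–Lena: 1; Halim–Giulia: 1; Halim–Priya: 1; Halim–Tomas: 1 … (+8 more pairs).
All other pairs contribute 0.
Summing the contributions gives betweenness(Ravi) = 22.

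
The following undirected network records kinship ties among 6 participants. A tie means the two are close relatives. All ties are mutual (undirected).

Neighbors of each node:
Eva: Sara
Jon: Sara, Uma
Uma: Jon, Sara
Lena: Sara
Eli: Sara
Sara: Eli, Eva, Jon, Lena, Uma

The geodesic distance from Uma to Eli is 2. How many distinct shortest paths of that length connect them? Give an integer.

1

The shortest distance is 2, and the only length-2 path is Uma–Sara–Eli. So there is exactly 1 shortest path.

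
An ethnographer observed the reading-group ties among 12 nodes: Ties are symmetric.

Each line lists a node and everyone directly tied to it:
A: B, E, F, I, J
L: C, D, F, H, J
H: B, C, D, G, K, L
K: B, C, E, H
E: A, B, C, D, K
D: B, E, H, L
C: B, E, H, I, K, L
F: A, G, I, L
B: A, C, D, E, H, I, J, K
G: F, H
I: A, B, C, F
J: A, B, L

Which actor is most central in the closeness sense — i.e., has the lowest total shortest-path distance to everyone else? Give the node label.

B

Farness (sum of distances to all others) for each node — A:17, B:14, C:16, D:18, E:18, F:19, G:22, H:16, I:18, J:20, K:19, L:17.
The smallest farness is 14, for B, so B has the highest closeness.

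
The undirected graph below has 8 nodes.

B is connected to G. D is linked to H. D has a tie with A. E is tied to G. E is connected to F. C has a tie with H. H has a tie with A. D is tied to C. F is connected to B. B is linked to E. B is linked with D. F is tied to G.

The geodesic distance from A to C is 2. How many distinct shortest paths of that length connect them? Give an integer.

2

The shortest distance is 2. The length-2 paths are: A–D–C; A–H–C.
That gives 2 distinct shortest paths.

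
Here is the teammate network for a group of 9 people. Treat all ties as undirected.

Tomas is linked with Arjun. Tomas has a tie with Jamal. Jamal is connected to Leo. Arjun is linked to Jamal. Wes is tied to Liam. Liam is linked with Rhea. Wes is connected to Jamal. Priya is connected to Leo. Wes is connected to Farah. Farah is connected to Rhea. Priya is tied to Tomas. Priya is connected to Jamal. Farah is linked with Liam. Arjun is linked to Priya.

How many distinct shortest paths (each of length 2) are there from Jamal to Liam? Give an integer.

1

The shortest distance is 2, and the only length-2 path is Jamal–Wes–Liam. So there is exactly 1 shortest path.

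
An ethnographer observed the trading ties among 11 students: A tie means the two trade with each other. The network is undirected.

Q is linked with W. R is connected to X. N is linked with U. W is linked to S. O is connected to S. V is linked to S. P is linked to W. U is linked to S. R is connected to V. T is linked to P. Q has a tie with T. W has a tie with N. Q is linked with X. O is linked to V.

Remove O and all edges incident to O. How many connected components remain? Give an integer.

1

O's neighbors (S and V) remain reachable from one another through other ties, so the rest of the network stays in one piece.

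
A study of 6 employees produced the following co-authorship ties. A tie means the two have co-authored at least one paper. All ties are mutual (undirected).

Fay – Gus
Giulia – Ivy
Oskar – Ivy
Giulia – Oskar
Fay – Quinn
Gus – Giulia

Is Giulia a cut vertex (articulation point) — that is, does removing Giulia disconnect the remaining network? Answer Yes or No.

Removing Giulia leaves {Ivy and Oskar} with no path to {Fay, Gus, and Quinn}, so the network splits into 2 components. Giulia is a cut vertex.

Yes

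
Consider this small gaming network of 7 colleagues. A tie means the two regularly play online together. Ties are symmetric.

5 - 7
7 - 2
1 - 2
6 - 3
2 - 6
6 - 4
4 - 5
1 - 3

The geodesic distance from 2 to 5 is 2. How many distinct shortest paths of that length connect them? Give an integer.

1

The shortest distance is 2, and the only length-2 path is 2–7–5. So there is exactly 1 shortest path.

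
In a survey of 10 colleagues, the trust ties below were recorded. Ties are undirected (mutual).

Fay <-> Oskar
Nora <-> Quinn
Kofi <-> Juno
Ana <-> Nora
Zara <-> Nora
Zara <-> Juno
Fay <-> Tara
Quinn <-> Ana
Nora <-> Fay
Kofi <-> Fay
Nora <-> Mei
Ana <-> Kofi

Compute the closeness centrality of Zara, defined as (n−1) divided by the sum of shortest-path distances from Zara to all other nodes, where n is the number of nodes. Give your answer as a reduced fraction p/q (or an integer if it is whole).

1/2

Distances from Zara: Ana:2, Fay:2, Juno:1, Kofi:2, Mei:2, Nora:1, Oskar:3, Quinn:2, Tara:3. Sum = 18.
n = 10, so closeness = 9/18 = 1/2.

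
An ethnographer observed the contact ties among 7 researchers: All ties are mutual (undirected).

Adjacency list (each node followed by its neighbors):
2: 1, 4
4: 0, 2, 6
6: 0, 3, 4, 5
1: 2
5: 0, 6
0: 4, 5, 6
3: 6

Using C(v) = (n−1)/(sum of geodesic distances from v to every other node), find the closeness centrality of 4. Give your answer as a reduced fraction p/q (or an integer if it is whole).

Distances from 4: 0:1, 1:2, 2:1, 3:2, 5:2, 6:1. Sum = 9.
n = 7, so closeness = 6/9 = 2/3.

2/3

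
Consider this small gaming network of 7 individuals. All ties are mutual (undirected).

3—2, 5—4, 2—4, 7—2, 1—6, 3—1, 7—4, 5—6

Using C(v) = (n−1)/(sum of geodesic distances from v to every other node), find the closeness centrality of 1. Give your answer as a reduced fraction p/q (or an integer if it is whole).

Distances from 1: 2:2, 3:1, 4:3, 5:2, 6:1, 7:3. Sum = 12.
n = 7, so closeness = 6/12 = 1/2.

1/2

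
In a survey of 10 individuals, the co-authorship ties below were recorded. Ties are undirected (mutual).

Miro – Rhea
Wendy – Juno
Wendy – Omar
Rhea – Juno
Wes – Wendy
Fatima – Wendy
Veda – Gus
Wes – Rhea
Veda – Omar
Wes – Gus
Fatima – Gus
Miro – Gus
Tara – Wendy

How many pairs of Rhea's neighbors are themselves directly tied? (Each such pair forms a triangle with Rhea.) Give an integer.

Rhea's neighbors are Juno, Miro, and Wes, but none of them are tied to each other, so no triangle contains Rhea.

0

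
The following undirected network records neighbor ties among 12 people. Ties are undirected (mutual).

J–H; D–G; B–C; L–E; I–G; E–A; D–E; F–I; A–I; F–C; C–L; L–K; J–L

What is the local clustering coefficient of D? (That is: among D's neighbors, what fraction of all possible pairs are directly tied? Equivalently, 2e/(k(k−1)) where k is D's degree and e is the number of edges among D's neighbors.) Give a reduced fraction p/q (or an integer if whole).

D's neighbors: E and G (k = 2).
Possible neighbor pairs: C(2,2) = 1. Edges among them: none → e = 0.
Clustering(D) = 0/1.

0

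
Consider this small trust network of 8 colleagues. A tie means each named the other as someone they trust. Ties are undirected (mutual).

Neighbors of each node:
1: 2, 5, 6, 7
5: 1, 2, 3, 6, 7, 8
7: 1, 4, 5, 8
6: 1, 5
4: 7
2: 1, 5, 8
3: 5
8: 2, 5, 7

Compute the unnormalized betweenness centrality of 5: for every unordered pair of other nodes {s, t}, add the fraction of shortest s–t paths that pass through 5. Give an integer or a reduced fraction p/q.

19/2

Pairs whose geodesics pass through 5 — 8–1: 1/3; 8–6: 1; 8–3: 1; 1–3: 1; 6–7: 1/2; 6–2: 1/2; 6–3: 1; 6–4: 1/2; 7–2: 1/3; 7–3: 1; 2–3: 1; 2–4: 1/3; 3–4: 1.
All other pairs contribute 0.
Summing the contributions gives betweenness(5) = 19/2.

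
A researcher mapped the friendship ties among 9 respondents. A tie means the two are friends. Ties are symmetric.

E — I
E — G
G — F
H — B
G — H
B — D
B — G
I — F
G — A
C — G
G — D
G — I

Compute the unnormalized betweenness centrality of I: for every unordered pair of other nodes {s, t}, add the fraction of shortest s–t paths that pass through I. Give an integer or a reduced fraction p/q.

Pairs whose geodesics pass through I — F–E: 1/2.
All other pairs contribute 0.
Summing the contributions gives betweenness(I) = 1/2.

1/2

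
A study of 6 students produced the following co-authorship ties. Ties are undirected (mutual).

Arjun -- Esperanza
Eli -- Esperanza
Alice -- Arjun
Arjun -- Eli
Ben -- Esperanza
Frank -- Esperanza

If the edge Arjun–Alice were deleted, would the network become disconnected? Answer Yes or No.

Yes

Without the Arjun–Alice edge there is no alternate route between Arjun and Alice, so the network disconnects. It is a bridge.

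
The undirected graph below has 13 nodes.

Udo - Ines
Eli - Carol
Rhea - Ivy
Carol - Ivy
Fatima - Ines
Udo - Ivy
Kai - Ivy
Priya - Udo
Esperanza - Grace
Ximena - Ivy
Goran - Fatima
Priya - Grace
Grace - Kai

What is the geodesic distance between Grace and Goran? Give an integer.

One shortest route is Grace – Priya – Udo – Ines – Fatima – Goran, which uses 5 edges, and at distance 4 from Grace we only reach {Eli, Fatima}, which does not include Goran. So d(Grace,Goran) = 5.

5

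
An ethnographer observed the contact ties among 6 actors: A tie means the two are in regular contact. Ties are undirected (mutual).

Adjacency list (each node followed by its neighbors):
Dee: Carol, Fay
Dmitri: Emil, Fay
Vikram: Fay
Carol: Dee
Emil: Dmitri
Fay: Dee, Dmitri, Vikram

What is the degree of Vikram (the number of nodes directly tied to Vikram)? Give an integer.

Vikram is directly tied to Fay. That is 1 neighbor, so the degree of Vikram is 1.

1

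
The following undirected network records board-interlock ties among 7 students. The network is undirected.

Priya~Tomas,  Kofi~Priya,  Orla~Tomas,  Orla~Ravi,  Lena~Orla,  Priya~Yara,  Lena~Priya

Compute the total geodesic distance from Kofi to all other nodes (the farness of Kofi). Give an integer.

Distances from Kofi: Lena:2, Orla:3, Priya:1, Ravi:4, Tomas:2, Yara:2.
Sum = 2 + 3 + 1 + 4 + 2 + 2 = 14.

14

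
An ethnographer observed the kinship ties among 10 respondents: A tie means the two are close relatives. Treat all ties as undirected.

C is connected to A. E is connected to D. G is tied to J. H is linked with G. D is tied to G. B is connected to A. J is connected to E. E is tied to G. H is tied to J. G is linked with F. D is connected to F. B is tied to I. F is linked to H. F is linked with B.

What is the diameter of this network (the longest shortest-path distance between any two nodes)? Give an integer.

5

Eccentricity of each node (its greatest distance to any other): A:4, B:3, C:5, D:4, E:5, F:3, G:4, H:4, I:4, J:5.
The maximum eccentricity is 5, realized for instance by the pair C–E via C – A – B – F – D – E. So the diameter is 5.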